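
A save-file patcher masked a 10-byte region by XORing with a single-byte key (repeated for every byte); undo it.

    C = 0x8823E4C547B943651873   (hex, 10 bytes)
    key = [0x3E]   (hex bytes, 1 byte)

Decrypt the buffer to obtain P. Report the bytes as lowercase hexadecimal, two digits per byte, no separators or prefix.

The 1-byte key repeats, so the effective keystream is 3e 3e 3e 3e 3e 3e 3e 3e 3e 3e.
byte 0: 88 xor 3e = b6
byte 1: 23 xor 3e = 1d
byte 2: e4 xor 3e = da
byte 3: c5 xor 3e = fb
byte 4: 47 xor 3e = 79
byte 5: b9 xor 3e = 87
byte 6: 43 xor 3e = 7d
byte 7: 65 xor 3e = 5b
byte 8: 18 xor 3e = 26
byte 9: 73 xor 3e = 4d

b61ddafb79877d5b264d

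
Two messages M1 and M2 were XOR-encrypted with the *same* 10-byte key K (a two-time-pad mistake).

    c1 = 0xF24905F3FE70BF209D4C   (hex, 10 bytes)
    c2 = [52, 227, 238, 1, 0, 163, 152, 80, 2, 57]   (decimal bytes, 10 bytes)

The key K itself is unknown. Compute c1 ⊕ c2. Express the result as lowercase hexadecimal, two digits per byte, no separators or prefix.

c1 ⊕ c2 = (M1 ⊕ K) ⊕ (M2 ⊕ K) = M1 ⊕ M2 — the shared key cancels under XOR.
byte 0: f2 XOR 34 = c6
byte 1: 49 XOR e3 = aa
byte 2: 05 XOR ee = eb
byte 3: f3 XOR 01 = f2
byte 4: fe XOR 00 = fe
byte 5: 70 XOR a3 = d3
byte 6: bf XOR 98 = 27
byte 7: 20 XOR 50 = 70
byte 8: 9d XOR 02 = 9f
byte 9: 4c XOR 39 = 75

c6aaebf2fed327709f75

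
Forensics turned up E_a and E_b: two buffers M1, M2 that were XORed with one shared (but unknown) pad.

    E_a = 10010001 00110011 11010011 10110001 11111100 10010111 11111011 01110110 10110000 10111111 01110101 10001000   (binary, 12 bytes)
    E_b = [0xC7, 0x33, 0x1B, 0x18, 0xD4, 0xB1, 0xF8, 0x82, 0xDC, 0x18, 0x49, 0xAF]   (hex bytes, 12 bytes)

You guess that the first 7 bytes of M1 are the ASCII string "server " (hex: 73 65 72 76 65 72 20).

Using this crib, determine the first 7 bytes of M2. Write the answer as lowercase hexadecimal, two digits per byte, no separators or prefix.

First, E_a ⊕ E_b = (M1 ⊕ K) ⊕ (M2 ⊕ K) = M1 ⊕ M2, so the key drops out. Then M2 = (M1 ⊕ M2) ⊕ M1 over the first 7 bytes.
byte 0: (91 XOR c7) XOR 73 = 56 XOR 73 = 25
byte 1: (33 XOR 33) XOR 65 = 00 XOR 65 = 65
byte 2: (d3 XOR 1b) XOR 72 = c8 XOR 72 = ba
byte 3: (b1 XOR 18) XOR 76 = a9 XOR 76 = df
byte 4: (fc XOR d4) XOR 65 = 28 XOR 65 = 4d
byte 5: (97 XOR b1) XOR 72 = 26 XOR 72 = 54
byte 6: (fb XOR f8) XOR 20 = 03 XOR 20 = 23

2565badf4d5423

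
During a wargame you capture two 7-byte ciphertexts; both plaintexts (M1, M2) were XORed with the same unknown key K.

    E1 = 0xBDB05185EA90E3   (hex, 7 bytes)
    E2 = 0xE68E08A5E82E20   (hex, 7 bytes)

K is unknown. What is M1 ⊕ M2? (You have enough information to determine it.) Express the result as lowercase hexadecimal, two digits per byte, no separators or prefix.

5b3e592002bec3

E1 ⊕ E2 = (M1 ⊕ K) ⊕ (M2 ⊕ K) = M1 ⊕ M2 — the shared key cancels under XOR.
bd ⊕ e6 = 5b
b0 ⊕ 8e = 3e
51 ⊕ 08 = 59
85 ⊕ a5 = 20
ea ⊕ e8 = 02
90 ⊕ 2e = be
e3 ⊕ 20 = c3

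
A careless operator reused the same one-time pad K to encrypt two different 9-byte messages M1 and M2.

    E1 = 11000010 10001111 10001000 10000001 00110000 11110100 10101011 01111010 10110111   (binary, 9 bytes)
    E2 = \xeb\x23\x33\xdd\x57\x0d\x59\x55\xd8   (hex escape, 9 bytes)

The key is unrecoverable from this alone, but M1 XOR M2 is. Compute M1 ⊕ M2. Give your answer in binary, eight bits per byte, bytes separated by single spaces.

E1 ⊕ E2 = (M1 ⊕ K) ⊕ (M2 ⊕ K) = M1 ⊕ M2 — the shared key cancels under XOR.
c2 XOR eb = 29
8f XOR 23 = ac
88 XOR 33 = bb
81 XOR dd = 5c
30 XOR 57 = 67
f4 XOR 0d = f9
ab XOR 59 = f2
7a XOR 55 = 2f
b7 XOR d8 = 6f

00101001 10101100 10111011 01011100 01100111 11111001 11110010 00101111 01101111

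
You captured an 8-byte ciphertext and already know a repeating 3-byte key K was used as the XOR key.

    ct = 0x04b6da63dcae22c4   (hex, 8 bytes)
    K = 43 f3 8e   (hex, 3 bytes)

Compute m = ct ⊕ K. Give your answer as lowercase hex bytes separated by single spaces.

47 45 54 20 2f 20 61 37

The 3-byte key repeats, so the effective keystream is 43 f3 8e 43 f3 8e 43 f3.
byte 0: 04 ^ 43 = 47
byte 1: b6 ^ f3 = 45
byte 2: da ^ 8e = 54
byte 3: 63 ^ 43 = 20
byte 4: dc ^ f3 = 2f
byte 5: ae ^ 8e = 20
byte 6: 22 ^ 43 = 61
byte 7: c4 ^ f3 = 37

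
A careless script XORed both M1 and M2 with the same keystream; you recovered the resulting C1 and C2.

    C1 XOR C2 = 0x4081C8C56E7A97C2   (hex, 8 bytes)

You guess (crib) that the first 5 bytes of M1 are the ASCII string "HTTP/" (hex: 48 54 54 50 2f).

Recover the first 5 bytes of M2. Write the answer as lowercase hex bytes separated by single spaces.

Since C1 ⊕ C2 = M1 ⊕ M2, XORing with the guessed M1 bytes yields the corresponding M2 bytes: M2 = (C1 ⊕ C2) ⊕ M1.
byte 0:  64 ^  72 =   8
byte 1: 129 ^  84 = 213
byte 2: 200 ^  84 = 156
byte 3: 197 ^  80 = 149
byte 4: 110 ^  47 =  65

08 d5 9c 95 41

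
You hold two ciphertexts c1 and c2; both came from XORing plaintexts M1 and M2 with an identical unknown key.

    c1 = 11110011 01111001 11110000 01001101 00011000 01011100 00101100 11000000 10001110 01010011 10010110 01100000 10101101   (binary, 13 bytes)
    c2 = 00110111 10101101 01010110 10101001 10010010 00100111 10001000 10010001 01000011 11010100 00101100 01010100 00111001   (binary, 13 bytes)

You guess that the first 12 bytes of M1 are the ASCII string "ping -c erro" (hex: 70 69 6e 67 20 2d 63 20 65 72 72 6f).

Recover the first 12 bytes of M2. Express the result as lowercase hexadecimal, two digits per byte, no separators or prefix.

b4bdc883aa56c771a8f5c85b

First, c1 ⊕ c2 = (M1 ⊕ K) ⊕ (M2 ⊕ K) = M1 ⊕ M2, so the key drops out. Then M2 = (M1 ⊕ M2) ⊕ M1 over the first 12 bytes.
byte 0: (f3 xor 37) xor 70 = c4 xor 70 = b4
byte 1: (79 xor ad) xor 69 = d4 xor 69 = bd
byte 2: (f0 xor 56) xor 6e = a6 xor 6e = c8
byte 3: (4d xor a9) xor 67 = e4 xor 67 = 83
byte 4: (18 xor 92) xor 20 = 8a xor 20 = aa
byte 5: (5c xor 27) xor 2d = 7b xor 2d = 56
byte 6: (2c xor 88) xor 63 = a4 xor 63 = c7
byte 7: (c0 xor 91) xor 20 = 51 xor 20 = 71
byte 8: (8e xor 43) xor 65 = cd xor 65 = a8
byte 9: (53 xor d4) xor 72 = 87 xor 72 = f5
byte 10: (96 xor 2c) xor 72 = ba xor 72 = c8
byte 11: (60 xor 54) xor 6f = 34 xor 6f = 5b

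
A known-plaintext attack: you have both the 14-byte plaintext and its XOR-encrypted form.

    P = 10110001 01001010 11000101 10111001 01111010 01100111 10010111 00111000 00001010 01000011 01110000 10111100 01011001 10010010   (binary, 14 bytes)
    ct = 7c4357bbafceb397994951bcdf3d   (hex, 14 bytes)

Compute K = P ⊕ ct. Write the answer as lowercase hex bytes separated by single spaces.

cd 09 92 02 d5 a9 24 af 93 0a 21 00 86 af

Since ct = P ⊕ K, XORing both sides with P gives K = P ⊕ ct.
b1 xor 7c = cd
4a xor 43 = 09
c5 xor 57 = 92
b9 xor bb = 02
7a xor af = d5
67 xor ce = a9
97 xor b3 = 24
38 xor 97 = af
0a xor 99 = 93
43 xor 49 = 0a
70 xor 51 = 21
bc xor bc = 00
59 xor df = 86
92 xor 3d = af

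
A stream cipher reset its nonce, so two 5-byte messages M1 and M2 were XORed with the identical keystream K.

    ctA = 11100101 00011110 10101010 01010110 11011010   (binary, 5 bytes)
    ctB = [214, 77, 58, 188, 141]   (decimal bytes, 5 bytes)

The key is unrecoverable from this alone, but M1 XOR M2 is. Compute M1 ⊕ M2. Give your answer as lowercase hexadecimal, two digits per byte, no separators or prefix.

ctA ⊕ ctB = (M1 ⊕ K) ⊕ (M2 ⊕ K) = M1 ⊕ M2 — the shared key cancels under XOR.
byte 0: e5 XOR d6 = 33
byte 1: 1e XOR 4d = 53
byte 2: aa XOR 3a = 90
byte 3: 56 XOR bc = ea
byte 4: da XOR 8d = 57

335390ea57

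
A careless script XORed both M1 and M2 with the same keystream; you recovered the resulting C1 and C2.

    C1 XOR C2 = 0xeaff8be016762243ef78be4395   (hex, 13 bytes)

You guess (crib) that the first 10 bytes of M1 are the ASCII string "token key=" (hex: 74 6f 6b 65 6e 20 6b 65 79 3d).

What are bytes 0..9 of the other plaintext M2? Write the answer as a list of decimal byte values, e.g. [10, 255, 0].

[158, 144, 224, 133, 120, 86, 73, 38, 150, 69]

Since C1 ⊕ C2 = M1 ⊕ M2, XORing with the guessed M1 bytes yields the corresponding M2 bytes: M2 = (C1 ⊕ C2) ⊕ M1.
ea xor 74 = 9e
ff xor 6f = 90
8b xor 6b = e0
e0 xor 65 = 85
16 xor 6e = 78
76 xor 20 = 56
22 xor 6b = 49
43 xor 65 = 26
ef xor 79 = 96
78 xor 3d = 45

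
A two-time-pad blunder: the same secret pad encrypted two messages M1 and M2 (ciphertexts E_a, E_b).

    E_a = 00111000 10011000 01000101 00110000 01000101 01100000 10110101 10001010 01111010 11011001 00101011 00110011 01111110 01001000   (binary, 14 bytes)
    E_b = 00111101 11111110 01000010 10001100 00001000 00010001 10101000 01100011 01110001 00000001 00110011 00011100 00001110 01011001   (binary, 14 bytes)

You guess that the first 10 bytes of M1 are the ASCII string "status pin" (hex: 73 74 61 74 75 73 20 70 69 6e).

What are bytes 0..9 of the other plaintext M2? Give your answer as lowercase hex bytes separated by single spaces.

76 12 66 c8 38 02 3d 99 62 b6

First, E_a ⊕ E_b = (M1 ⊕ K) ⊕ (M2 ⊕ K) = M1 ⊕ M2, so the key drops out. Then M2 = (M1 ⊕ M2) ⊕ M1 over the first 10 bytes.
byte 0: (38 xor 3d) xor 73 = 05 xor 73 = 76
byte 1: (98 xor fe) xor 74 = 66 xor 74 = 12
byte 2: (45 xor 42) xor 61 = 07 xor 61 = 66
byte 3: (30 xor 8c) xor 74 = bc xor 74 = c8
byte 4: (45 xor 08) xor 75 = 4d xor 75 = 38
byte 5: (60 xor 11) xor 73 = 71 xor 73 = 02
byte 6: (b5 xor a8) xor 20 = 1d xor 20 = 3d
byte 7: (8a xor 63) xor 70 = e9 xor 70 = 99
byte 8: (7a xor 71) xor 69 = 0b xor 69 = 62
byte 9: (d9 xor 01) xor 6e = d8 xor 6e = b6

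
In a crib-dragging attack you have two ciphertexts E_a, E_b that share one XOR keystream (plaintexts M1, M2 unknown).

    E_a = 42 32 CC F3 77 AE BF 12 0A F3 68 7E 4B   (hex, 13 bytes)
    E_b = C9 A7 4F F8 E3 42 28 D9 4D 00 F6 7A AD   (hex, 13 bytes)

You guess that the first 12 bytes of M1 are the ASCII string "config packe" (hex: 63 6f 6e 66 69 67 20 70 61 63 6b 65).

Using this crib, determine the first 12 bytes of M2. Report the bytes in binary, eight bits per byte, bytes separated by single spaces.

First, E_a ⊕ E_b = (M1 ⊕ K) ⊕ (M2 ⊕ K) = M1 ⊕ M2, so the key drops out. Then M2 = (M1 ⊕ M2) ⊕ M1 over the first 12 bytes.
byte 0: (42 ^ c9) ^ 63 = 8b ^ 63 = e8
byte 1: (32 ^ a7) ^ 6f = 95 ^ 6f = fa
byte 2: (cc ^ 4f) ^ 6e = 83 ^ 6e = ed
byte 3: (f3 ^ f8) ^ 66 = 0b ^ 66 = 6d
byte 4: (77 ^ e3) ^ 69 = 94 ^ 69 = fd
byte 5: (ae ^ 42) ^ 67 = ec ^ 67 = 8b
byte 6: (bf ^ 28) ^ 20 = 97 ^ 20 = b7
byte 7: (12 ^ d9) ^ 70 = cb ^ 70 = bb
byte 8: (0a ^ 4d) ^ 61 = 47 ^ 61 = 26
byte 9: (f3 ^ 00) ^ 63 = f3 ^ 63 = 90
byte 10: (68 ^ f6) ^ 6b = 9e ^ 6b = f5
byte 11: (7e ^ 7a) ^ 65 = 04 ^ 65 = 61

11101000 11111010 11101101 01101101 11111101 10001011 10110111 10111011 00100110 10010000 11110101 01100001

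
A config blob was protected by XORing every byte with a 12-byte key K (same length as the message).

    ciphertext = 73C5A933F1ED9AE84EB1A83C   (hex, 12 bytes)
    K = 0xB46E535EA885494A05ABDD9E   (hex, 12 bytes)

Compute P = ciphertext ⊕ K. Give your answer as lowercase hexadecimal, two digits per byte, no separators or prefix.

c7abfa6d5968d3a24b1a75a2

73 ^ b4 = c7
c5 ^ 6e = ab
a9 ^ 53 = fa
33 ^ 5e = 6d
f1 ^ a8 = 59
ed ^ 85 = 68
9a ^ 49 = d3
e8 ^ 4a = a2
4e ^ 05 = 4b
b1 ^ ab = 1a
a8 ^ dd = 75
3c ^ 9e = a2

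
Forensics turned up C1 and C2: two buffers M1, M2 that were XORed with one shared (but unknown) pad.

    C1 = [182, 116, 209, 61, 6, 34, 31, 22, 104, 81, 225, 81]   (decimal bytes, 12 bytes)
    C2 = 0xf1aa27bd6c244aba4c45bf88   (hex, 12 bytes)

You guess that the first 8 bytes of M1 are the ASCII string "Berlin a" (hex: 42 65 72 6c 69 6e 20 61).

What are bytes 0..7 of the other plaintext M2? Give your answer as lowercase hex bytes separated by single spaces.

05 bb 84 ec 03 68 75 cd

First, C1 ⊕ C2 = (M1 ⊕ K) ⊕ (M2 ⊕ K) = M1 ⊕ M2, so the key drops out. Then M2 = (M1 ⊕ M2) ⊕ M1 over the first 8 bytes.
byte 0: (b6 xor f1) xor 42 = 47 xor 42 = 05
byte 1: (74 xor aa) xor 65 = de xor 65 = bb
byte 2: (d1 xor 27) xor 72 = f6 xor 72 = 84
byte 3: (3d xor bd) xor 6c = 80 xor 6c = ec
byte 4: (06 xor 6c) xor 69 = 6a xor 69 = 03
byte 5: (22 xor 24) xor 6e = 06 xor 6e = 68
byte 6: (1f xor 4a) xor 20 = 55 xor 20 = 75
byte 7: (16 xor ba) xor 61 = ac xor 61 = cd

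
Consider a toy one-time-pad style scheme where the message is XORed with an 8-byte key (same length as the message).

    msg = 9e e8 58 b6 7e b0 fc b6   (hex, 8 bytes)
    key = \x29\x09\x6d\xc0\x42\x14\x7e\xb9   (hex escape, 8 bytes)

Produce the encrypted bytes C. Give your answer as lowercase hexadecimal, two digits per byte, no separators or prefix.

XOR is its own inverse, so applying the key byte-wise gives the result directly.
9e ^ 29 = b7
e8 ^ 09 = e1
58 ^ 6d = 35
b6 ^ c0 = 76
7e ^ 42 = 3c
b0 ^ 14 = a4
fc ^ 7e = 82
b6 ^ b9 = 0f

b7e135763ca4820f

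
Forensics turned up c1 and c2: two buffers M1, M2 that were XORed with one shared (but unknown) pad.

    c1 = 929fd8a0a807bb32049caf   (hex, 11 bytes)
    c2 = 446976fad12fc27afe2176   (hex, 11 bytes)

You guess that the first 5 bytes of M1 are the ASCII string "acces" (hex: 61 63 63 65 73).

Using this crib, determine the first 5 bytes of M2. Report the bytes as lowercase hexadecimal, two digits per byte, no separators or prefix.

b795cd3f0a

First, c1 ⊕ c2 = (M1 ⊕ K) ⊕ (M2 ⊕ K) = M1 ⊕ M2, so the key drops out. Then M2 = (M1 ⊕ M2) ⊕ M1 over the first 5 bytes.
byte 0: (92 xor 44) xor 61 = d6 xor 61 = b7
byte 1: (9f xor 69) xor 63 = f6 xor 63 = 95
byte 2: (d8 xor 76) xor 63 = ae xor 63 = cd
byte 3: (a0 xor fa) xor 65 = 5a xor 65 = 3f
byte 4: (a8 xor d1) xor 73 = 79 xor 73 = 0a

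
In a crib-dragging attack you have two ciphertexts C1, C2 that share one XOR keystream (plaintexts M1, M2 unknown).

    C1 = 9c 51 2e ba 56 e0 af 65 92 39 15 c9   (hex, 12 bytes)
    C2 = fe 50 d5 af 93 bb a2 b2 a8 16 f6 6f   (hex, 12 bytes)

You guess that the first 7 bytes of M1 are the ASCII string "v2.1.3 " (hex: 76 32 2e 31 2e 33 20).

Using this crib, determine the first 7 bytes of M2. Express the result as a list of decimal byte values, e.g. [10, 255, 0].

[20, 51, 213, 36, 235, 104, 45]

First, C1 ⊕ C2 = (M1 ⊕ K) ⊕ (M2 ⊕ K) = M1 ⊕ M2, so the key drops out. Then M2 = (M1 ⊕ M2) ⊕ M1 over the first 7 bytes.
byte 0: (9c XOR fe) XOR 76 = 62 XOR 76 = 14
byte 1: (51 XOR 50) XOR 32 = 01 XOR 32 = 33
byte 2: (2e XOR d5) XOR 2e = fb XOR 2e = d5
byte 3: (ba XOR af) XOR 31 = 15 XOR 31 = 24
byte 4: (56 XOR 93) XOR 2e = c5 XOR 2e = eb
byte 5: (e0 XOR bb) XOR 33 = 5b XOR 33 = 68
byte 6: (af XOR a2) XOR 20 = 0d XOR 20 = 2d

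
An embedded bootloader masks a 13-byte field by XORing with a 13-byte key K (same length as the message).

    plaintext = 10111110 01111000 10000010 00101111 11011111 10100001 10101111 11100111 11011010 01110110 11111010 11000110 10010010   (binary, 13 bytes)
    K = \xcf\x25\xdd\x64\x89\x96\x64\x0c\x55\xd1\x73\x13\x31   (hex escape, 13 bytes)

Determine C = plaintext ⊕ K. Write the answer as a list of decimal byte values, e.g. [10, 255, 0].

be xor cf = 71
78 xor 25 = 5d
82 xor dd = 5f
2f xor 64 = 4b
df xor 89 = 56
a1 xor 96 = 37
af xor 64 = cb
e7 xor 0c = eb
da xor 55 = 8f
76 xor d1 = a7
fa xor 73 = 89
c6 xor 13 = d5
92 xor 31 = a3

[113, 93, 95, 75, 86, 55, 203, 235, 143, 167, 137, 213, 163]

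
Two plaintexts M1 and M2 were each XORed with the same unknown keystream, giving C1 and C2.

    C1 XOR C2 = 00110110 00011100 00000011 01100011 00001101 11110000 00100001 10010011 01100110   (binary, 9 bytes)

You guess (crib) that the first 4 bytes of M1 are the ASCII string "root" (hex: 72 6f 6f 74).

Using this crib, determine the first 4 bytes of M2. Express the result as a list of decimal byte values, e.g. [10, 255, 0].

Since C1 ⊕ C2 = M1 ⊕ M2, XORing with the guessed M1 bytes yields the corresponding M2 bytes: M2 = (C1 ⊕ C2) ⊕ M1.
36 ⊕ 72 = 44
1c ⊕ 6f = 73
03 ⊕ 6f = 6c
63 ⊕ 74 = 17

[68, 115, 108, 23]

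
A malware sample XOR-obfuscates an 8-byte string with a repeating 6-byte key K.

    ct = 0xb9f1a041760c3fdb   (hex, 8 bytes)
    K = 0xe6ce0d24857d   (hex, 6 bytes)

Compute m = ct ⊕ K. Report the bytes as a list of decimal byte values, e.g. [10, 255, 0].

The 6-byte key repeats, so the effective keystream is e6 ce 0d 24 85 7d e6 ce.
byte 0: 10111001 XOR 11100110 = 01011111
byte 1: 11110001 XOR 11001110 = 00111111
byte 2: 10100000 XOR 00001101 = 10101101
byte 3: 01000001 XOR 00100100 = 01100101
byte 4: 01110110 XOR 10000101 = 11110011
byte 5: 00001100 XOR 01111101 = 01110001
byte 6: 00111111 XOR 11100110 = 11011001
byte 7: 11011011 XOR 11001110 = 00010101

[95, 63, 173, 101, 243, 113, 217, 21]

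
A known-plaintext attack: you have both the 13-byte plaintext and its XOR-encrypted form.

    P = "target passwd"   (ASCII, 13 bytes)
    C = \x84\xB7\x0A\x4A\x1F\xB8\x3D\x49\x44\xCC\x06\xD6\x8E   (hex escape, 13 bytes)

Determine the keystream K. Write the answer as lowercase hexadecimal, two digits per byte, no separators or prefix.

Since C = P ⊕ K, XORing both sides with P gives K = P ⊕ C.
byte 0: 74 ⊕ 84 = f0
byte 1: 61 ⊕ b7 = d6
byte 2: 72 ⊕ 0a = 78
byte 3: 67 ⊕ 4a = 2d
byte 4: 65 ⊕ 1f = 7a
byte 5: 74 ⊕ b8 = cc
byte 6: 20 ⊕ 3d = 1d
byte 7: 70 ⊕ 49 = 39
byte 8: 61 ⊕ 44 = 25
byte 9: 73 ⊕ cc = bf
byte 10: 73 ⊕ 06 = 75
byte 11: 77 ⊕ d6 = a1
byte 12: 64 ⊕ 8e = ea

f0d6782d7acc1d3925bf75a1ea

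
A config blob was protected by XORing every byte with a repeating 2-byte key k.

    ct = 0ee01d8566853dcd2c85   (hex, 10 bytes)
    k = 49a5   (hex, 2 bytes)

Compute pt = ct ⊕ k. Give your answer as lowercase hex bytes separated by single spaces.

47 45 54 20 2f 20 74 68 65 20

The 2-byte key repeats, so the effective keystream is 49 a5 49 a5 49 a5 49 a5 49 a5.
byte 0:  14 ⊕  73 =  71
byte 1: 224 ⊕ 165 =  69
byte 2:  29 ⊕  73 =  84
byte 3: 133 ⊕ 165 =  32
byte 4: 102 ⊕  73 =  47
byte 5: 133 ⊕ 165 =  32
byte 6:  61 ⊕  73 = 116
byte 7: 205 ⊕ 165 = 104
byte 8:  44 ⊕  73 = 101
byte 9: 133 ⊕ 165 =  32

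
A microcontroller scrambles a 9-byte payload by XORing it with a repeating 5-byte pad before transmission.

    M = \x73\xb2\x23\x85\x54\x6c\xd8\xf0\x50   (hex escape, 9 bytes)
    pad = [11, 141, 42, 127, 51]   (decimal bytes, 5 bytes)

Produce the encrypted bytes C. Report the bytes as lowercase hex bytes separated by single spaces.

78 3f 09 fa 67 67 55 da 2f

The 5-byte key repeats, so the effective keystream is 0b 8d 2a 7f 33 0b 8d 2a 7f.
byte 0: 73 ⊕ 0b = 78
byte 1: b2 ⊕ 8d = 3f
byte 2: 23 ⊕ 2a = 09
byte 3: 85 ⊕ 7f = fa
byte 4: 54 ⊕ 33 = 67
byte 5: 6c ⊕ 0b = 67
byte 6: d8 ⊕ 8d = 55
byte 7: f0 ⊕ 2a = da
byte 8: 50 ⊕ 7f = 2f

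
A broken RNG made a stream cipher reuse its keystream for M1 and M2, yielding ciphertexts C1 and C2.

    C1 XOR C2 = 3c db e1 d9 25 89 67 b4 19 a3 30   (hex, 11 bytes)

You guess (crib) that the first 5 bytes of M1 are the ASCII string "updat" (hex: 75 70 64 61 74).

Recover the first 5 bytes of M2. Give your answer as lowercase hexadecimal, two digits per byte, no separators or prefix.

Since C1 ⊕ C2 = M1 ⊕ M2, XORing with the guessed M1 bytes yields the corresponding M2 bytes: M2 = (C1 ⊕ C2) ⊕ M1.
3c XOR 75 = 49
db XOR 70 = ab
e1 XOR 64 = 85
d9 XOR 61 = b8
25 XOR 74 = 51

49ab85b851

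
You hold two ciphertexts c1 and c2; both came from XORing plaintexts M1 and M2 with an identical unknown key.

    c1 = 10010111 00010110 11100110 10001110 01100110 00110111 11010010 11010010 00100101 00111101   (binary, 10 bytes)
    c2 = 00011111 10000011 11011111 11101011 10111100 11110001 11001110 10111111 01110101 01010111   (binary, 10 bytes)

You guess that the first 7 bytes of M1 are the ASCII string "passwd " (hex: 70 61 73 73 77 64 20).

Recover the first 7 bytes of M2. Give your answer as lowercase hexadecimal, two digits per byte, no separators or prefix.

First, c1 ⊕ c2 = (M1 ⊕ K) ⊕ (M2 ⊕ K) = M1 ⊕ M2, so the key drops out. Then M2 = (M1 ⊕ M2) ⊕ M1 over the first 7 bytes.
byte 0: (97 xor 1f) xor 70 = 88 xor 70 = f8
byte 1: (16 xor 83) xor 61 = 95 xor 61 = f4
byte 2: (e6 xor df) xor 73 = 39 xor 73 = 4a
byte 3: (8e xor eb) xor 73 = 65 xor 73 = 16
byte 4: (66 xor bc) xor 77 = da xor 77 = ad
byte 5: (37 xor f1) xor 64 = c6 xor 64 = a2
byte 6: (d2 xor ce) xor 20 = 1c xor 20 = 3c

f8f44a16ada23c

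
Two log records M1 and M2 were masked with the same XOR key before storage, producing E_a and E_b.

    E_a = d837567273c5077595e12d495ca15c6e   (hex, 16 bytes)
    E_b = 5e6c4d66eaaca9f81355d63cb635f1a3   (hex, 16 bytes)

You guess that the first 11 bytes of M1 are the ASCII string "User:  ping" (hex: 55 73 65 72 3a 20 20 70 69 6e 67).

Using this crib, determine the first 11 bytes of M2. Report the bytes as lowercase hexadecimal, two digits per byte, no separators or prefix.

First, E_a ⊕ E_b = (M1 ⊕ K) ⊕ (M2 ⊕ K) = M1 ⊕ M2, so the key drops out. Then M2 = (M1 ⊕ M2) ⊕ M1 over the first 11 bytes.
byte 0: (d8 xor 5e) xor 55 = 86 xor 55 = d3
byte 1: (37 xor 6c) xor 73 = 5b xor 73 = 28
byte 2: (56 xor 4d) xor 65 = 1b xor 65 = 7e
byte 3: (72 xor 66) xor 72 = 14 xor 72 = 66
byte 4: (73 xor ea) xor 3a = 99 xor 3a = a3
byte 5: (c5 xor ac) xor 20 = 69 xor 20 = 49
byte 6: (07 xor a9) xor 20 = ae xor 20 = 8e
byte 7: (75 xor f8) xor 70 = 8d xor 70 = fd
byte 8: (95 xor 13) xor 69 = 86 xor 69 = ef
byte 9: (e1 xor 55) xor 6e = b4 xor 6e = da
byte 10: (2d xor d6) xor 67 = fb xor 67 = 9c

d3287e66a3498efdefda9c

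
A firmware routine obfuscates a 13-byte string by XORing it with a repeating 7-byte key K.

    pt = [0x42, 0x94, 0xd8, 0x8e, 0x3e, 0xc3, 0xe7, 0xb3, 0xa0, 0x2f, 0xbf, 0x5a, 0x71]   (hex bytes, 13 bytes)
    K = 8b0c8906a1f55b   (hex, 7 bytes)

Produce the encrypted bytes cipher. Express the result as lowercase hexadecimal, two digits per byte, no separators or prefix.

The 7-byte key repeats, so the effective keystream is 8b 0c 89 06 a1 f5 5b 8b 0c 89 06 a1 f5.
byte 0: 42 XOR 8b = c9
byte 1: 94 XOR 0c = 98
byte 2: d8 XOR 89 = 51
byte 3: 8e XOR 06 = 88
byte 4: 3e XOR a1 = 9f
byte 5: c3 XOR f5 = 36
byte 6: e7 XOR 5b = bc
byte 7: b3 XOR 8b = 38
byte 8: a0 XOR 0c = ac
byte 9: 2f XOR 89 = a6
byte 10: bf XOR 06 = b9
byte 11: 5a XOR a1 = fb
byte 12: 71 XOR f5 = 84

c99851889f36bc38aca6b9fb84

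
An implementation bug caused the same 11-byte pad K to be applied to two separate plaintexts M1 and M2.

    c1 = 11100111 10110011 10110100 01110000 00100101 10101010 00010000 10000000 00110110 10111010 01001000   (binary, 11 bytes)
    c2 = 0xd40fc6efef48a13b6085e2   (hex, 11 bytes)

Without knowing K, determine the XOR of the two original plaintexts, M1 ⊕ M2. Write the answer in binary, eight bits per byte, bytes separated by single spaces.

00110011 10111100 01110010 10011111 11001010 11100010 10110001 10111011 01010110 00111111 10101010

c1 ⊕ c2 = (M1 ⊕ K) ⊕ (M2 ⊕ K) = M1 ⊕ M2 — the shared key cancels under XOR.
11100111 XOR 11010100 = 00110011
10110011 XOR 00001111 = 10111100
10110100 XOR 11000110 = 01110010
01110000 XOR 11101111 = 10011111
00100101 XOR 11101111 = 11001010
10101010 XOR 01001000 = 11100010
00010000 XOR 10100001 = 10110001
10000000 XOR 00111011 = 10111011
00110110 XOR 01100000 = 01010110
10111010 XOR 10000101 = 00111111
01001000 XOR 11100010 = 10101010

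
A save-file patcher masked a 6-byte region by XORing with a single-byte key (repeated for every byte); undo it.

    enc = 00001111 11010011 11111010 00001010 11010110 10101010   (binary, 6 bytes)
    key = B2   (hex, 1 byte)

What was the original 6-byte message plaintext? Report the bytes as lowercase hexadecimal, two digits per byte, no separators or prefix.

The 1-byte key repeats, so the effective keystream is b2 b2 b2 b2 b2 b2.
byte 0:  15 ^ 178 = 189
byte 1: 211 ^ 178 =  97
byte 2: 250 ^ 178 =  72
byte 3:  10 ^ 178 = 184
byte 4: 214 ^ 178 = 100
byte 5: 170 ^ 178 =  24

bd6148b86418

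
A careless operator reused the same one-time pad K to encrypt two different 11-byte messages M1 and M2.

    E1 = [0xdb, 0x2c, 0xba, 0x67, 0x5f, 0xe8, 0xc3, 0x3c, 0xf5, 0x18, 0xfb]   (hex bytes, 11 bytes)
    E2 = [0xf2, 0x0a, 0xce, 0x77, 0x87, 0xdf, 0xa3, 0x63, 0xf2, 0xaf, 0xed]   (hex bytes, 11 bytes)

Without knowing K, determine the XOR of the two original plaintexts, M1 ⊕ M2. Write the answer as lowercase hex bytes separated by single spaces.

29 26 74 10 d8 37 60 5f 07 b7 16

E1 ⊕ E2 = (M1 ⊕ K) ⊕ (M2 ⊕ K) = M1 ⊕ M2 — the shared key cancels under XOR.
11011011 XOR 11110010 = 00101001
00101100 XOR 00001010 = 00100110
10111010 XOR 11001110 = 01110100
01100111 XOR 01110111 = 00010000
01011111 XOR 10000111 = 11011000
11101000 XOR 11011111 = 00110111
11000011 XOR 10100011 = 01100000
00111100 XOR 01100011 = 01011111
11110101 XOR 11110010 = 00000111
00011000 XOR 10101111 = 10110111
11111011 XOR 11101101 = 00010110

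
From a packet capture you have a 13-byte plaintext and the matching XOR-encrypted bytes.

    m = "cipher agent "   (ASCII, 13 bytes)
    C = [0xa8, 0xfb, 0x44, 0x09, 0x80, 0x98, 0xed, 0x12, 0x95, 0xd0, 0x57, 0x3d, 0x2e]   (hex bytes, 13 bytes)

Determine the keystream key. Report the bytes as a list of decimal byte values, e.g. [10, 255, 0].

Since C = m ⊕ key, XORing both sides with m gives key = m ⊕ C.
63 ⊕ a8 = cb
69 ⊕ fb = 92
70 ⊕ 44 = 34
68 ⊕ 09 = 61
65 ⊕ 80 = e5
72 ⊕ 98 = ea
20 ⊕ ed = cd
61 ⊕ 12 = 73
67 ⊕ 95 = f2
65 ⊕ d0 = b5
6e ⊕ 57 = 39
74 ⊕ 3d = 49
20 ⊕ 2e = 0e

[203, 146, 52, 97, 229, 234, 205, 115, 242, 181, 57, 73, 14]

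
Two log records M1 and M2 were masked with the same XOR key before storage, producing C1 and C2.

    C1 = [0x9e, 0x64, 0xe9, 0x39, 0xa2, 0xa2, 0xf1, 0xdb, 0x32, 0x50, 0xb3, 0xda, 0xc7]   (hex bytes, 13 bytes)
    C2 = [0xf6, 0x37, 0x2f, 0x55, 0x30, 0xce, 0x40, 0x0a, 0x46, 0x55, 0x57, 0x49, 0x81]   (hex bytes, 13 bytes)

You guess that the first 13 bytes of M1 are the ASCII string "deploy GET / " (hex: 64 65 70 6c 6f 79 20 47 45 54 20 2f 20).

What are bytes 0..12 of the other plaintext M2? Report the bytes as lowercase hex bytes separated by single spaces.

First, C1 ⊕ C2 = (M1 ⊕ K) ⊕ (M2 ⊕ K) = M1 ⊕ M2, so the key drops out. Then M2 = (M1 ⊕ M2) ⊕ M1 over the first 13 bytes.
byte 0: (9e xor f6) xor 64 = 68 xor 64 = 0c
byte 1: (64 xor 37) xor 65 = 53 xor 65 = 36
byte 2: (e9 xor 2f) xor 70 = c6 xor 70 = b6
byte 3: (39 xor 55) xor 6c = 6c xor 6c = 00
byte 4: (a2 xor 30) xor 6f = 92 xor 6f = fd
byte 5: (a2 xor ce) xor 79 = 6c xor 79 = 15
byte 6: (f1 xor 40) xor 20 = b1 xor 20 = 91
byte 7: (db xor 0a) xor 47 = d1 xor 47 = 96
byte 8: (32 xor 46) xor 45 = 74 xor 45 = 31
byte 9: (50 xor 55) xor 54 = 05 xor 54 = 51
byte 10: (b3 xor 57) xor 20 = e4 xor 20 = c4
byte 11: (da xor 49) xor 2f = 93 xor 2f = bc
byte 12: (c7 xor 81) xor 20 = 46 xor 20 = 66

0c 36 b6 00 fd 15 91 96 31 51 c4 bc 66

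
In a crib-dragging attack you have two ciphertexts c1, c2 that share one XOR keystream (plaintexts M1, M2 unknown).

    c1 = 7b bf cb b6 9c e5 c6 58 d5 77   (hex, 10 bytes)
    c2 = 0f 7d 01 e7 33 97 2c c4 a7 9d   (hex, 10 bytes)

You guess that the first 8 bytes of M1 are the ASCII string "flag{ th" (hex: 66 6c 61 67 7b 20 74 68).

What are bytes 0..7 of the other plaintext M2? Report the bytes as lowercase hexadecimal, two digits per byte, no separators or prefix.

First, c1 ⊕ c2 = (M1 ⊕ K) ⊕ (M2 ⊕ K) = M1 ⊕ M2, so the key drops out. Then M2 = (M1 ⊕ M2) ⊕ M1 over the first 8 bytes.
byte 0: (7b xor 0f) xor 66 = 74 xor 66 = 12
byte 1: (bf xor 7d) xor 6c = c2 xor 6c = ae
byte 2: (cb xor 01) xor 61 = ca xor 61 = ab
byte 3: (b6 xor e7) xor 67 = 51 xor 67 = 36
byte 4: (9c xor 33) xor 7b = af xor 7b = d4
byte 5: (e5 xor 97) xor 20 = 72 xor 20 = 52
byte 6: (c6 xor 2c) xor 74 = ea xor 74 = 9e
byte 7: (58 xor c4) xor 68 = 9c xor 68 = f4

12aeab36d4529ef4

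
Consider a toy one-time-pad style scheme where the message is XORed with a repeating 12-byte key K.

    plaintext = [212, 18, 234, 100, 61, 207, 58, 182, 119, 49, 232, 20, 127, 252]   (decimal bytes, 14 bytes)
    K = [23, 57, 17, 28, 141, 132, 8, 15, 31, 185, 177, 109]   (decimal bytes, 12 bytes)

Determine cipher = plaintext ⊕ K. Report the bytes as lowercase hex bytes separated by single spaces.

c3 2b fb 78 b0 4b 32 b9 68 88 59 79 68 c5

The 12-byte key repeats, so the effective keystream is 17 39 11 1c 8d 84 08 0f 1f b9 b1 6d 17 39.
byte 0: 11010100 ⊕ 00010111 = 11000011
byte 1: 00010010 ⊕ 00111001 = 00101011
byte 2: 11101010 ⊕ 00010001 = 11111011
byte 3: 01100100 ⊕ 00011100 = 01111000
byte 4: 00111101 ⊕ 10001101 = 10110000
byte 5: 11001111 ⊕ 10000100 = 01001011
byte 6: 00111010 ⊕ 00001000 = 00110010
byte 7: 10110110 ⊕ 00001111 = 10111001
byte 8: 01110111 ⊕ 00011111 = 01101000
byte 9: 00110001 ⊕ 10111001 = 10001000
byte 10: 11101000 ⊕ 10110001 = 01011001
byte 11: 00010100 ⊕ 01101101 = 01111001
byte 12: 01111111 ⊕ 00010111 = 01101000
byte 13: 11111100 ⊕ 00111001 = 11000101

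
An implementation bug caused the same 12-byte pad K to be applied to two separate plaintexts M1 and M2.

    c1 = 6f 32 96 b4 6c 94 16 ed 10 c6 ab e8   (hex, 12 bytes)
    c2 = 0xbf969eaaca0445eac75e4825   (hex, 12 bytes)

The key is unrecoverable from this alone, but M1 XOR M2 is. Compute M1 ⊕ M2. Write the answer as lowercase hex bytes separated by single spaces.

d0 a4 08 1e a6 90 53 07 d7 98 e3 cd

c1 ⊕ c2 = (M1 ⊕ K) ⊕ (M2 ⊕ K) = M1 ⊕ M2 — the shared key cancels under XOR.
byte 0: 01101111 XOR 10111111 = 11010000
byte 1: 00110010 XOR 10010110 = 10100100
byte 2: 10010110 XOR 10011110 = 00001000
byte 3: 10110100 XOR 10101010 = 00011110
byte 4: 01101100 XOR 11001010 = 10100110
byte 5: 10010100 XOR 00000100 = 10010000
byte 6: 00010110 XOR 01000101 = 01010011
byte 7: 11101101 XOR 11101010 = 00000111
byte 8: 00010000 XOR 11000111 = 11010111
byte 9: 11000110 XOR 01011110 = 10011000
byte 10: 10101011 XOR 01001000 = 11100011
byte 11: 11101000 XOR 00100101 = 11001101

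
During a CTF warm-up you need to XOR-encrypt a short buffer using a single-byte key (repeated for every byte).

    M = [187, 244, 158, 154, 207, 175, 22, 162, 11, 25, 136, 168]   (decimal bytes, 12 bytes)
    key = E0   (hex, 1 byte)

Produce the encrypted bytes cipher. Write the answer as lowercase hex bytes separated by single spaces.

5b 14 7e 7a 2f 4f f6 42 eb f9 68 48

The 1-byte key repeats, so the effective keystream is e0 e0 e0 e0 e0 e0 e0 e0 e0 e0 e0 e0.
byte 0: bb ^ e0 = 5b
byte 1: f4 ^ e0 = 14
byte 2: 9e ^ e0 = 7e
byte 3: 9a ^ e0 = 7a
byte 4: cf ^ e0 = 2f
byte 5: af ^ e0 = 4f
byte 6: 16 ^ e0 = f6
byte 7: a2 ^ e0 = 42
byte 8: 0b ^ e0 = eb
byte 9: 19 ^ e0 = f9
byte 10: 88 ^ e0 = 68
byte 11: a8 ^ e0 = 48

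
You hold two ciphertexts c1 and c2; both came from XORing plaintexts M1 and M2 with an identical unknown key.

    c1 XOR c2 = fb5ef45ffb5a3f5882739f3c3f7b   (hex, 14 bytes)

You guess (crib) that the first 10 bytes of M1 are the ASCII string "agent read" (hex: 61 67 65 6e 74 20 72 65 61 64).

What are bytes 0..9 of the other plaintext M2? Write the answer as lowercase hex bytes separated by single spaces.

9a 39 91 31 8f 7a 4d 3d e3 17

Since c1 ⊕ c2 = M1 ⊕ M2, XORing with the guessed M1 bytes yields the corresponding M2 bytes: M2 = (c1 ⊕ c2) ⊕ M1.
251 ⊕  97 = 154
 94 ⊕ 103 =  57
244 ⊕ 101 = 145
 95 ⊕ 110 =  49
251 ⊕ 116 = 143
 90 ⊕  32 = 122
 63 ⊕ 114 =  77
 88 ⊕ 101 =  61
130 ⊕  97 = 227
115 ⊕ 100 =  23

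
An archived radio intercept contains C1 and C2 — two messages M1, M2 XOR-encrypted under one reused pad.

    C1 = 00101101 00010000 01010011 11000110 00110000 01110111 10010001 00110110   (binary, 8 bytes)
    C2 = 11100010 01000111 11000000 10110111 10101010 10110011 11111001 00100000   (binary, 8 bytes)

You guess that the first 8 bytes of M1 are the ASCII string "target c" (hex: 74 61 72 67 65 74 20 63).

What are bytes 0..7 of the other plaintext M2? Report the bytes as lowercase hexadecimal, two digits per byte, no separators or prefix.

bb36e116ffb04875

First, C1 ⊕ C2 = (M1 ⊕ K) ⊕ (M2 ⊕ K) = M1 ⊕ M2, so the key drops out. Then M2 = (M1 ⊕ M2) ⊕ M1 over the first 8 bytes.
byte 0: (2d ⊕ e2) ⊕ 74 = cf ⊕ 74 = bb
byte 1: (10 ⊕ 47) ⊕ 61 = 57 ⊕ 61 = 36
byte 2: (53 ⊕ c0) ⊕ 72 = 93 ⊕ 72 = e1
byte 3: (c6 ⊕ b7) ⊕ 67 = 71 ⊕ 67 = 16
byte 4: (30 ⊕ aa) ⊕ 65 = 9a ⊕ 65 = ff
byte 5: (77 ⊕ b3) ⊕ 74 = c4 ⊕ 74 = b0
byte 6: (91 ⊕ f9) ⊕ 20 = 68 ⊕ 20 = 48
byte 7: (36 ⊕ 20) ⊕ 63 = 16 ⊕ 63 = 75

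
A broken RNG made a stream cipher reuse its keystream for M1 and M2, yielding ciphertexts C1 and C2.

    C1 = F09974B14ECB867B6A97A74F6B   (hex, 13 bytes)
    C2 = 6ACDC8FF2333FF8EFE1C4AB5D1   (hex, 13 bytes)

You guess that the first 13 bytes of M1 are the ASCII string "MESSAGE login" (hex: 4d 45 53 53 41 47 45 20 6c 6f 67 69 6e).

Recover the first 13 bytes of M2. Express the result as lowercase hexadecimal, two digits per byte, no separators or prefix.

d711ef1d2cbf3cd5f8e48a93d4

First, C1 ⊕ C2 = (M1 ⊕ K) ⊕ (M2 ⊕ K) = M1 ⊕ M2, so the key drops out. Then M2 = (M1 ⊕ M2) ⊕ M1 over the first 13 bytes.
byte 0: (f0 xor 6a) xor 4d = 9a xor 4d = d7
byte 1: (99 xor cd) xor 45 = 54 xor 45 = 11
byte 2: (74 xor c8) xor 53 = bc xor 53 = ef
byte 3: (b1 xor ff) xor 53 = 4e xor 53 = 1d
byte 4: (4e xor 23) xor 41 = 6d xor 41 = 2c
byte 5: (cb xor 33) xor 47 = f8 xor 47 = bf
byte 6: (86 xor ff) xor 45 = 79 xor 45 = 3c
byte 7: (7b xor 8e) xor 20 = f5 xor 20 = d5
byte 8: (6a xor fe) xor 6c = 94 xor 6c = f8
byte 9: (97 xor 1c) xor 6f = 8b xor 6f = e4
byte 10: (a7 xor 4a) xor 67 = ed xor 67 = 8a
byte 11: (4f xor b5) xor 69 = fa xor 69 = 93
byte 12: (6b xor d1) xor 6e = ba xor 6e = d4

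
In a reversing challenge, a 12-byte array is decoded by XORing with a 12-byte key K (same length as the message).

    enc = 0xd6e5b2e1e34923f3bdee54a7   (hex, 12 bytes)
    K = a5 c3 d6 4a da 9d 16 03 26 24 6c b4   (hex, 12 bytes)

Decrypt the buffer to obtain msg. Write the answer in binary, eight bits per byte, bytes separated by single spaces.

XOR is its own inverse, so applying the key byte-wise gives the result directly.
214 XOR 165 = 115
229 XOR 195 =  38
178 XOR 214 = 100
225 XOR  74 = 171
227 XOR 218 =  57
 73 XOR 157 = 212
 35 XOR  22 =  53
243 XOR   3 = 240
189 XOR  38 = 155
238 XOR  36 = 202
 84 XOR 108 =  56
167 XOR 180 =  19

01110011 00100110 01100100 10101011 00111001 11010100 00110101 11110000 10011011 11001010 00111000 00010011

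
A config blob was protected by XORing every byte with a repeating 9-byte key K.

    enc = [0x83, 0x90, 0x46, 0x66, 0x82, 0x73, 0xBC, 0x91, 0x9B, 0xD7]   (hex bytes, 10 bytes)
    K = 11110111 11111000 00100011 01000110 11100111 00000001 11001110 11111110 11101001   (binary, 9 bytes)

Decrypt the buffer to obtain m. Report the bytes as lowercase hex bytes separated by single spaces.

The 9-byte key repeats, so the effective keystream is f7 f8 23 46 e7 01 ce fe e9 f7.
byte 0: 83 XOR f7 = 74
byte 1: 90 XOR f8 = 68
byte 2: 46 XOR 23 = 65
byte 3: 66 XOR 46 = 20
byte 4: 82 XOR e7 = 65
byte 5: 73 XOR 01 = 72
byte 6: bc XOR ce = 72
byte 7: 91 XOR fe = 6f
byte 8: 9b XOR e9 = 72
byte 9: d7 XOR f7 = 20

74 68 65 20 65 72 72 6f 72 20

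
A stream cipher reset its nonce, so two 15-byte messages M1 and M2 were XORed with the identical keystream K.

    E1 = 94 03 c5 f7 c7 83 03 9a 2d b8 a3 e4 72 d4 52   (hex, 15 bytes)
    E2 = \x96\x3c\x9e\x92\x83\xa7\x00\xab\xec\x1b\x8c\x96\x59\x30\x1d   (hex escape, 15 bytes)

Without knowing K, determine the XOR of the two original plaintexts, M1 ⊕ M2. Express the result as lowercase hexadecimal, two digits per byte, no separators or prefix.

E1 ⊕ E2 = (M1 ⊕ K) ⊕ (M2 ⊕ K) = M1 ⊕ M2 — the shared key cancels under XOR.
148 XOR 150 =   2
  3 XOR  60 =  63
197 XOR 158 =  91
247 XOR 146 = 101
199 XOR 131 =  68
131 XOR 167 =  36
  3 XOR   0 =   3
154 XOR 171 =  49
 45 XOR 236 = 193
184 XOR  27 = 163
163 XOR 140 =  47
228 XOR 150 = 114
114 XOR  89 =  43
212 XOR  48 = 228
 82 XOR  29 =  79

023f5b6544240331c1a32f722be44f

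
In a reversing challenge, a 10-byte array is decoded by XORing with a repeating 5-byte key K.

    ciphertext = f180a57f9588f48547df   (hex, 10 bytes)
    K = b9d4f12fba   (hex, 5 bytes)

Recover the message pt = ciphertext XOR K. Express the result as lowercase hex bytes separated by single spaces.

The 5-byte key repeats, so the effective keystream is b9 d4 f1 2f ba b9 d4 f1 2f ba.
byte 0: f1 XOR b9 = 48
byte 1: 80 XOR d4 = 54
byte 2: a5 XOR f1 = 54
byte 3: 7f XOR 2f = 50
byte 4: 95 XOR ba = 2f
byte 5: 88 XOR b9 = 31
byte 6: f4 XOR d4 = 20
byte 7: 85 XOR f1 = 74
byte 8: 47 XOR 2f = 68
byte 9: df XOR ba = 65

48 54 54 50 2f 31 20 74 68 65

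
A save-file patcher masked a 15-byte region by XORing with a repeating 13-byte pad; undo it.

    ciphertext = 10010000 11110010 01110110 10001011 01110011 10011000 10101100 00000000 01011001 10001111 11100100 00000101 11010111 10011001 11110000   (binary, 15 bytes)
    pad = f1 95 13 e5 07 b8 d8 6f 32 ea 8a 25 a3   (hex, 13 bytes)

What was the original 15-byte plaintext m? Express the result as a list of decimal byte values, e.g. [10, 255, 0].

The 13-byte key repeats, so the effective keystream is f1 95 13 e5 07 b8 d8 6f 32 ea 8a 25 a3 f1 95.
byte 0: 90 ^ f1 = 61
byte 1: f2 ^ 95 = 67
byte 2: 76 ^ 13 = 65
byte 3: 8b ^ e5 = 6e
byte 4: 73 ^ 07 = 74
byte 5: 98 ^ b8 = 20
byte 6: ac ^ d8 = 74
byte 7: 00 ^ 6f = 6f
byte 8: 59 ^ 32 = 6b
byte 9: 8f ^ ea = 65
byte 10: e4 ^ 8a = 6e
byte 11: 05 ^ 25 = 20
byte 12: d7 ^ a3 = 74
byte 13: 99 ^ f1 = 68
byte 14: f0 ^ 95 = 65

[97, 103, 101, 110, 116, 32, 116, 111, 107, 101, 110, 32, 116, 104, 101]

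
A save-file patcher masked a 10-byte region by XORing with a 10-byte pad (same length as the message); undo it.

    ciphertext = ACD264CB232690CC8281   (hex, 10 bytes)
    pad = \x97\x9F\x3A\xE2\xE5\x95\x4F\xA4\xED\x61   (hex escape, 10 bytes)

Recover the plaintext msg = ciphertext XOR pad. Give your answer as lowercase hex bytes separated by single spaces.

byte 0: ac ⊕ 97 = 3b
byte 1: d2 ⊕ 9f = 4d
byte 2: 64 ⊕ 3a = 5e
byte 3: cb ⊕ e2 = 29
byte 4: 23 ⊕ e5 = c6
byte 5: 26 ⊕ 95 = b3
byte 6: 90 ⊕ 4f = df
byte 7: cc ⊕ a4 = 68
byte 8: 82 ⊕ ed = 6f
byte 9: 81 ⊕ 61 = e0

3b 4d 5e 29 c6 b3 df 68 6f e0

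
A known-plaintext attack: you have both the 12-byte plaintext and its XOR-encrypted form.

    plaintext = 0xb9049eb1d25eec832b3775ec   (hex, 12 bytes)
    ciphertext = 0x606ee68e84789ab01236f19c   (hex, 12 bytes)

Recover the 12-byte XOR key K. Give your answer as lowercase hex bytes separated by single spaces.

d9 6a 78 3f 56 26 76 33 39 01 84 70

Since ciphertext = plaintext ⊕ K, XORing both sides with plaintext gives K = plaintext ⊕ ciphertext.
b9 XOR 60 = d9
04 XOR 6e = 6a
9e XOR e6 = 78
b1 XOR 8e = 3f
d2 XOR 84 = 56
5e XOR 78 = 26
ec XOR 9a = 76
83 XOR b0 = 33
2b XOR 12 = 39
37 XOR 36 = 01
75 XOR f1 = 84
ec XOR 9c = 70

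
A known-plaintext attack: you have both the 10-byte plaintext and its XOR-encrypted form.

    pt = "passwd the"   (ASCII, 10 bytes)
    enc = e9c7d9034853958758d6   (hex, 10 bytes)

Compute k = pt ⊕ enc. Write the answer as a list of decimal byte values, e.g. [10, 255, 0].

[153, 166, 170, 112, 63, 55, 181, 243, 48, 179]

Since enc = pt ⊕ k, XORing both sides with pt gives k = pt ⊕ enc.
byte 0: 70 xor e9 = 99
byte 1: 61 xor c7 = a6
byte 2: 73 xor d9 = aa
byte 3: 73 xor 03 = 70
byte 4: 77 xor 48 = 3f
byte 5: 64 xor 53 = 37
byte 6: 20 xor 95 = b5
byte 7: 74 xor 87 = f3
byte 8: 68 xor 58 = 30
byte 9: 65 xor d6 = b3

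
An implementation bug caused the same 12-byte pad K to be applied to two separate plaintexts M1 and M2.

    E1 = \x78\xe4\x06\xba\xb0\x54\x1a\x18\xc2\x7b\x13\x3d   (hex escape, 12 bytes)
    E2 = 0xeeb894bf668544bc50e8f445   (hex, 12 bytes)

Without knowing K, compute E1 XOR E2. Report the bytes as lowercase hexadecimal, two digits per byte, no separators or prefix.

E1 ⊕ E2 = (M1 ⊕ K) ⊕ (M2 ⊕ K) = M1 ⊕ M2 — the shared key cancels under XOR.
byte 0: 01111000 ⊕ 11101110 = 10010110
byte 1: 11100100 ⊕ 10111000 = 01011100
byte 2: 00000110 ⊕ 10010100 = 10010010
byte 3: 10111010 ⊕ 10111111 = 00000101
byte 4: 10110000 ⊕ 01100110 = 11010110
byte 5: 01010100 ⊕ 10000101 = 11010001
byte 6: 00011010 ⊕ 01000100 = 01011110
byte 7: 00011000 ⊕ 10111100 = 10100100
byte 8: 11000010 ⊕ 01010000 = 10010010
byte 9: 01111011 ⊕ 11101000 = 10010011
byte 10: 00010011 ⊕ 11110100 = 11100111
byte 11: 00111101 ⊕ 01000101 = 01111000

965c9205d6d15ea49293e778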